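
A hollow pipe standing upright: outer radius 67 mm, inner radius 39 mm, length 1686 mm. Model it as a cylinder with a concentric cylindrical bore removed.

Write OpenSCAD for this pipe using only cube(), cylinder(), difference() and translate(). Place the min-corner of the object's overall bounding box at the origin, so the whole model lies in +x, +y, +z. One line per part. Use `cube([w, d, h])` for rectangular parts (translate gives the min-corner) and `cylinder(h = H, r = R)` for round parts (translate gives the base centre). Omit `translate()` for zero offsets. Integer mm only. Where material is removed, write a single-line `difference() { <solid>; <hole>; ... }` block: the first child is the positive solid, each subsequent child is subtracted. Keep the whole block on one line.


difference() { translate([67, 67, 0]) cylinder(h = 1686, r = 67); translate([67, 67, 0]) cylinder(h = 1686, r = 39); }


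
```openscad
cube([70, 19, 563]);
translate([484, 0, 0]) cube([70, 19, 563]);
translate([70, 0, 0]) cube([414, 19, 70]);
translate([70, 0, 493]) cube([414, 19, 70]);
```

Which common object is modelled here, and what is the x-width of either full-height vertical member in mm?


A picture frame. The border width is 70 mm.

Four thin pieces enclosing a rectangular opening — a picture frame. The two full-height stiles are 563 mm tall; the top rail sits at z = 493 and is 70 mm tall, so the border above the opening is 563 − 493 = 70 mm, matching the stile x-width.


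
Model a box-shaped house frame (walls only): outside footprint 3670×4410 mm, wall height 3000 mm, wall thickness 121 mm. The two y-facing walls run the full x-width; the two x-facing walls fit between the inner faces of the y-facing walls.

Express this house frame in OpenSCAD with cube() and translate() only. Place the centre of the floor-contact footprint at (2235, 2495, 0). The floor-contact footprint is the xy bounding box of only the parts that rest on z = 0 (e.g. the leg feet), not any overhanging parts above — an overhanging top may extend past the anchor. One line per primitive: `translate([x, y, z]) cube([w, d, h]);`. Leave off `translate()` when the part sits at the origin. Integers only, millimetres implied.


translate([400, 290, 0]) cube([3670, 121, 3000]);
translate([400, 4579, 0]) cube([3670, 121, 3000]);
translate([400, 411, 0]) cube([121, 4168, 3000]);
translate([3949, 411, 0]) cube([121, 4168, 3000]);


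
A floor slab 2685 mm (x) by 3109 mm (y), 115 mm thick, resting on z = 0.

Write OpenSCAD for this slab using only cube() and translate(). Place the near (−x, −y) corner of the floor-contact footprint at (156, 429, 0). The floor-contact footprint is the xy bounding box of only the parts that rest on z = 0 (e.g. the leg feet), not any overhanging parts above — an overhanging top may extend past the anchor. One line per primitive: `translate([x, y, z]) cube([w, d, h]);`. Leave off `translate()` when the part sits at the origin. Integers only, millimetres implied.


translate([156, 429, 0]) cube([2685, 3109, 115]);


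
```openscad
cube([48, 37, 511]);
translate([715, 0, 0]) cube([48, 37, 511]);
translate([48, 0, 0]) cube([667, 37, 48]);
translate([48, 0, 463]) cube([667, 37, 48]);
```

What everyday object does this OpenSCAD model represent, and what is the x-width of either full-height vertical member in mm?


A picture frame. The border width is 48 mm.

Four thin pieces enclosing a rectangular opening — a picture frame. The two full-height stiles are 511 mm tall; the top rail sits at z = 463 and is 48 mm tall, so the border above the opening is 511 − 463 = 48 mm, matching the stile x-width.


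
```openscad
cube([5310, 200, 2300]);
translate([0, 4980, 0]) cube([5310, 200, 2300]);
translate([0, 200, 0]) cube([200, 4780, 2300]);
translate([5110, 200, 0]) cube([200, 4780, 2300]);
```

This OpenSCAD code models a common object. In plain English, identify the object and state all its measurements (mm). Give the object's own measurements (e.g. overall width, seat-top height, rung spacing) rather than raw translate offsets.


The wall frame of a small rectangular building: four walls, each 2300 mm tall and 200 mm thick, enclosing a footprint 5310 mm (x) by 5180 mm (y) outside-to-outside, with no floor or roof. The front and back walls (the −y and +y sides) span the full width; the two side walls fit between them.


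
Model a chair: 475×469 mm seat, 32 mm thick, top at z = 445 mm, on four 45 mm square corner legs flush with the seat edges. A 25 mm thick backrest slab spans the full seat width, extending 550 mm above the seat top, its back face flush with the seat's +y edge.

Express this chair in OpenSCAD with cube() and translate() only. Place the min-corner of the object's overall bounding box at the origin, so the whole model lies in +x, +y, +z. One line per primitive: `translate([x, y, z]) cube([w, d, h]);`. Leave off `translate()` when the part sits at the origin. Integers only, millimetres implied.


translate([0, 0, 413]) cube([475, 469, 32]);
cube([45, 45, 413]);
translate([430, 0, 0]) cube([45, 45, 413]);
translate([0, 424, 0]) cube([45, 45, 413]);
translate([430, 424, 0]) cube([45, 45, 413]);
translate([0, 444, 445]) cube([475, 25, 550]);


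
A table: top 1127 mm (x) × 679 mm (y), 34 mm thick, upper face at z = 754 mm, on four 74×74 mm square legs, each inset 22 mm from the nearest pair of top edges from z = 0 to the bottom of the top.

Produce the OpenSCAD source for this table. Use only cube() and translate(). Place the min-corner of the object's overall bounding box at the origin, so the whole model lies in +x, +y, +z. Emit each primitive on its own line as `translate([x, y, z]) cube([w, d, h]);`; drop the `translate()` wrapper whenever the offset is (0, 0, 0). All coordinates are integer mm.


translate([0, 0, 720]) cube([1127, 679, 34]);
translate([22, 22, 0]) cube([74, 74, 720]);
translate([1031, 22, 0]) cube([74, 74, 720]);
translate([22, 583, 0]) cube([74, 74, 720]);
translate([1031, 583, 0]) cube([74, 74, 720]);


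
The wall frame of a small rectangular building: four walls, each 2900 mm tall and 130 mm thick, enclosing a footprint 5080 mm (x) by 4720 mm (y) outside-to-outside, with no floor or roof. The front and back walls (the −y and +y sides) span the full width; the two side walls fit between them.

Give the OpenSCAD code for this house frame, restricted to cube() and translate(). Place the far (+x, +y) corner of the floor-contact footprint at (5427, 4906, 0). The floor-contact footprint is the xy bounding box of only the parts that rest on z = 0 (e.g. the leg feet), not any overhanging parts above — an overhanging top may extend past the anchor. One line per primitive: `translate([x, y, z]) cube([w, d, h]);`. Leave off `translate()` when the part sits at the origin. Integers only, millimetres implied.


translate([347, 186, 0]) cube([5080, 130, 2900]);
translate([347, 4776, 0]) cube([5080, 130, 2900]);
translate([347, 316, 0]) cube([130, 4460, 2900]);
translate([5297, 316, 0]) cube([130, 4460, 2900]);


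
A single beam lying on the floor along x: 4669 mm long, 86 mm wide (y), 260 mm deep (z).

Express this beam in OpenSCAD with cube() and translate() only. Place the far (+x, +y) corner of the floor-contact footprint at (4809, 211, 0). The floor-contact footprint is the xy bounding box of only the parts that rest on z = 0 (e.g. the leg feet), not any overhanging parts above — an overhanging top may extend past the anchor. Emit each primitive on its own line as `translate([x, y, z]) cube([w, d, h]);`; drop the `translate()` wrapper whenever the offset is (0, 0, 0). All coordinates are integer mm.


translate([140, 125, 0]) cube([4669, 86, 260]);


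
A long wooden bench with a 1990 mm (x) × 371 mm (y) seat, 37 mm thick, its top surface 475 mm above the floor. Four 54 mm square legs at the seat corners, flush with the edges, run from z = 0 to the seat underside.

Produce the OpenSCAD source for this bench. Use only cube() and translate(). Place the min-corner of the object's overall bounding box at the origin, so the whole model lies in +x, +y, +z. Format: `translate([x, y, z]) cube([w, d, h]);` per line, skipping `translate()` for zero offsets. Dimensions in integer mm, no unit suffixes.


translate([0, 0, 438]) cube([1990, 371, 37]);
cube([54, 54, 438]);
translate([0, 317, 0]) cube([54, 54, 438]);
translate([1936, 0, 0]) cube([54, 54, 438]);
translate([1936, 317, 0]) cube([54, 54, 438]);


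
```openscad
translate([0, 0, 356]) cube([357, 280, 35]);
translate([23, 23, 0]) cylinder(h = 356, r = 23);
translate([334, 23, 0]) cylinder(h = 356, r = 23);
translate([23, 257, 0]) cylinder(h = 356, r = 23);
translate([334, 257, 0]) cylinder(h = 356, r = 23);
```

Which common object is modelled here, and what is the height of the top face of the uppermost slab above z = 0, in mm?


A stool. The seat height is 391 mm.

A 357×280×35 slab at z = 356 on four corner cylinders — a stool. The seat top is 356 + 35 = 391 mm.


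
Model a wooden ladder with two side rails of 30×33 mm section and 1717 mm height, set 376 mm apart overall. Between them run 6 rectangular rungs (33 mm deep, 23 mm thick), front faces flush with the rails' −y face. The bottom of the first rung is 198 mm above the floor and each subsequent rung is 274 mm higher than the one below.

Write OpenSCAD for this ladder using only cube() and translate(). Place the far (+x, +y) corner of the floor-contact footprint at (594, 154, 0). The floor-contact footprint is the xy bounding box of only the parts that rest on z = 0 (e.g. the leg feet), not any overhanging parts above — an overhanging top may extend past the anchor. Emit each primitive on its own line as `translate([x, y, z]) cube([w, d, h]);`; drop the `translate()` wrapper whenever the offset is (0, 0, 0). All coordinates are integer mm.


translate([218, 121, 0]) cube([30, 33, 1717]);
translate([564, 121, 0]) cube([30, 33, 1717]);
translate([248, 121, 198]) cube([316, 33, 23]);
translate([248, 121, 472]) cube([316, 33, 23]);
translate([248, 121, 746]) cube([316, 33, 23]);
translate([248, 121, 1020]) cube([316, 33, 23]);
translate([248, 121, 1294]) cube([316, 33, 23]);
translate([248, 121, 1568]) cube([316, 33, 23]);


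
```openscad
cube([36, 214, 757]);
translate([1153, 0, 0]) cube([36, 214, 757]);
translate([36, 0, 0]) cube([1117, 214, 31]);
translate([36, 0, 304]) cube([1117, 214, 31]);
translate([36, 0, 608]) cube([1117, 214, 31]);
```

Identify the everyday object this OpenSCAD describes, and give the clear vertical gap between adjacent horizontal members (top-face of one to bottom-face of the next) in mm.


A bookshelf. The clear shelf gap is 273 mm.

Two tall side panels with 3 horizontal boards between them — a bookshelf. The first two shelf undersides are at z = 0 and z = 304; with shelf thickness 31, the clear gap is 304 − 0 − 31 = 273 mm.


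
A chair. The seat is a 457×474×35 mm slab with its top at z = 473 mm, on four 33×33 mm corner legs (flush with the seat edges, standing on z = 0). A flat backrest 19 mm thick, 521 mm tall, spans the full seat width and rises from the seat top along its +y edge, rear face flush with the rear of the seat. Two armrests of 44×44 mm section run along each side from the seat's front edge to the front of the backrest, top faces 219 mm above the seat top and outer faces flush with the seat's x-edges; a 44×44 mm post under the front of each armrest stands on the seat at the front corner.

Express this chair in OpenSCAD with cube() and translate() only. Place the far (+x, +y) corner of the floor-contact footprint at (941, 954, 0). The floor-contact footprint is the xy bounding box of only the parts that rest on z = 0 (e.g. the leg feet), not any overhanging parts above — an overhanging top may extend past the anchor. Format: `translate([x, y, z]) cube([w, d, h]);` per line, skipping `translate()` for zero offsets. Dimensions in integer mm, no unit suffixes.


translate([484, 480, 438]) cube([457, 474, 35]);
translate([484, 480, 0]) cube([33, 33, 438]);
translate([908, 480, 0]) cube([33, 33, 438]);
translate([484, 921, 0]) cube([33, 33, 438]);
translate([908, 921, 0]) cube([33, 33, 438]);
translate([484, 935, 473]) cube([457, 19, 521]);
translate([484, 480, 648]) cube([44, 455, 44]);
translate([897, 480, 648]) cube([44, 455, 44]);
translate([484, 480, 473]) cube([44, 44, 175]);
translate([897, 480, 473]) cube([44, 44, 175]);


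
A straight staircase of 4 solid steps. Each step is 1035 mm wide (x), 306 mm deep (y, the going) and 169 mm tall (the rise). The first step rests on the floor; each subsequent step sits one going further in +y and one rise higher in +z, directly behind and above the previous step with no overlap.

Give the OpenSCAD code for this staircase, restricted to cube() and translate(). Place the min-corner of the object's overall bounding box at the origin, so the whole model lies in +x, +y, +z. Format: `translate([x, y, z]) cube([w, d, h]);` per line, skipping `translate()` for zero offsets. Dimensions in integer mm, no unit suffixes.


cube([1035, 306, 169]);
translate([0, 306, 169]) cube([1035, 306, 169]);
translate([0, 612, 338]) cube([1035, 306, 169]);
translate([0, 918, 507]) cube([1035, 306, 169]);


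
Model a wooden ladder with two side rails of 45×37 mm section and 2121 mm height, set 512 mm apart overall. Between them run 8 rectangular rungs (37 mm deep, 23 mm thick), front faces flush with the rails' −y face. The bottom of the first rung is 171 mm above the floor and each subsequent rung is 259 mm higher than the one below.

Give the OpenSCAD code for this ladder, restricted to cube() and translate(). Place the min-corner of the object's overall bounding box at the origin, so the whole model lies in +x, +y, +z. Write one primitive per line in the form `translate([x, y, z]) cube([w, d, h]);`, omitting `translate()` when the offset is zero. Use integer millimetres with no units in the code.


cube([45, 37, 2121]);
translate([467, 0, 0]) cube([45, 37, 2121]);
translate([45, 0, 171]) cube([422, 37, 23]);
translate([45, 0, 430]) cube([422, 37, 23]);
translate([45, 0, 689]) cube([422, 37, 23]);
translate([45, 0, 948]) cube([422, 37, 23]);
translate([45, 0, 1207]) cube([422, 37, 23]);
translate([45, 0, 1466]) cube([422, 37, 23]);
translate([45, 0, 1725]) cube([422, 37, 23]);
translate([45, 0, 1984]) cube([422, 37, 23]);


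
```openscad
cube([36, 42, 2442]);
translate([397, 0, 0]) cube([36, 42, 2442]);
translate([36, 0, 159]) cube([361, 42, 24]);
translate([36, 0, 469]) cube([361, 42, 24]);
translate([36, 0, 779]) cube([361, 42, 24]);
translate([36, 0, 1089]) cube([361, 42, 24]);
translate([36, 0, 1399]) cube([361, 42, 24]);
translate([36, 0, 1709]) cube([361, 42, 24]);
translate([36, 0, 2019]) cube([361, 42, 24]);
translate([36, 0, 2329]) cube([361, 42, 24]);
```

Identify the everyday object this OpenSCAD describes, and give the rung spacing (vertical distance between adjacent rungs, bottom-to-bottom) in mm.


A ladder. The rung spacing is 310 mm.

Two tall 36×42 posts with 8 short bars between them — a ladder. Adjacent rungs sit at z = 159 and z = 469, so the spacing is 469 − 159 = 310 mm.


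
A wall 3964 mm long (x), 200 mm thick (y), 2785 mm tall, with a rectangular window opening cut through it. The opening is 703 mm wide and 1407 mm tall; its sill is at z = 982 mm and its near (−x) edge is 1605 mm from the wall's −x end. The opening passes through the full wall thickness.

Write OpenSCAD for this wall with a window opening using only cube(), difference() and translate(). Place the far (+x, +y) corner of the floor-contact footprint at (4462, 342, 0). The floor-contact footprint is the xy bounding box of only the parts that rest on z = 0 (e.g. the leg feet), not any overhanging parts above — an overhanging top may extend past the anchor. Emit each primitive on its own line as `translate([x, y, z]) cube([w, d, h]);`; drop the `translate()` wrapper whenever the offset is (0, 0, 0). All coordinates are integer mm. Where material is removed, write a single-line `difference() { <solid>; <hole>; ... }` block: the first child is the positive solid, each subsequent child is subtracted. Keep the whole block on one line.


difference() { translate([498, 142, 0]) cube([3964, 200, 2785]); translate([2103, 142, 982]) cube([703, 200, 1407]); }


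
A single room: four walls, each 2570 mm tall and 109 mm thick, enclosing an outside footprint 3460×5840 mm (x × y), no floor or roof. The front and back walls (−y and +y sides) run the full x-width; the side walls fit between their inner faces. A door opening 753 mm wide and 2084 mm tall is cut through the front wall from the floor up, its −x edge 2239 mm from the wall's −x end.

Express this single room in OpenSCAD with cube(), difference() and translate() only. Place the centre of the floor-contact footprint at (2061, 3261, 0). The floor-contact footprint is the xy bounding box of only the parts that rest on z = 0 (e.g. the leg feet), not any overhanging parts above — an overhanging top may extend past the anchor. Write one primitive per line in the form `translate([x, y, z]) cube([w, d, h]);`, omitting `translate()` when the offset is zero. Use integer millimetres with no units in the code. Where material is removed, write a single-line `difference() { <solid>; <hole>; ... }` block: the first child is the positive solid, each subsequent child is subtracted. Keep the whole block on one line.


difference() { translate([331, 341, 0]) cube([3460, 109, 2570]); translate([2570, 341, 0]) cube([753, 109, 2084]); }
translate([331, 6072, 0]) cube([3460, 109, 2570]);
translate([331, 450, 0]) cube([109, 5622, 2570]);
translate([3682, 450, 0]) cube([109, 5622, 2570]);


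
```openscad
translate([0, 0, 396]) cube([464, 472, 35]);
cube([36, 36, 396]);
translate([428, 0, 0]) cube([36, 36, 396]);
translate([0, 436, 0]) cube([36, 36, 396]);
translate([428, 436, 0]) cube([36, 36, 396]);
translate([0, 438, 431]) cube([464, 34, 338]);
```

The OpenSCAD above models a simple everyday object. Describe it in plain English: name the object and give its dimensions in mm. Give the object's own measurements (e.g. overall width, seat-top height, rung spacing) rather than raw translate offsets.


A chair. The seat is a 464×472×35 mm slab with its top at z = 431 mm, on four 36×36 mm corner legs (flush with the seat edges, standing on z = 0). A flat backrest 34 mm thick, 338 mm tall, spans the full seat width and rises from the seat top along its +y edge, rear face flush with the rear of the seat.


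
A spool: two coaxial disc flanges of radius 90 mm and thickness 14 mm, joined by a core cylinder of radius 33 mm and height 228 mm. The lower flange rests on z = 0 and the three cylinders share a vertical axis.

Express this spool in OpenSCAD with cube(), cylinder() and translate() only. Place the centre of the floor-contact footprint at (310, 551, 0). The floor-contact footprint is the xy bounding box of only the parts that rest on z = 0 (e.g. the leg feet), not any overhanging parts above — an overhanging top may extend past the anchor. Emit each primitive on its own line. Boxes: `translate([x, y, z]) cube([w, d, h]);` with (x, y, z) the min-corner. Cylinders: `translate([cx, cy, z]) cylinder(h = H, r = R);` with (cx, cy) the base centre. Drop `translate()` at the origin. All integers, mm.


translate([310, 551, 0]) cylinder(h = 14, r = 90);
translate([310, 551, 14]) cylinder(h = 228, r = 33);
translate([310, 551, 242]) cylinder(h = 14, r = 90);


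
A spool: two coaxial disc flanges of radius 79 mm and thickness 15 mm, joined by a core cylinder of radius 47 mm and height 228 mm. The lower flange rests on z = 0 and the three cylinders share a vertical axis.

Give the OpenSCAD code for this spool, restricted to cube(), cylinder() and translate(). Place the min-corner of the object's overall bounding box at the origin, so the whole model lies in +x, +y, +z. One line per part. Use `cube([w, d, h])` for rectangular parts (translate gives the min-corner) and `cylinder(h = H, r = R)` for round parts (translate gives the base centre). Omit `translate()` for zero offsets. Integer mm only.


translate([79, 79, 0]) cylinder(h = 15, r = 79);
translate([79, 79, 15]) cylinder(h = 228, r = 47);
translate([79, 79, 243]) cylinder(h = 15, r = 79);


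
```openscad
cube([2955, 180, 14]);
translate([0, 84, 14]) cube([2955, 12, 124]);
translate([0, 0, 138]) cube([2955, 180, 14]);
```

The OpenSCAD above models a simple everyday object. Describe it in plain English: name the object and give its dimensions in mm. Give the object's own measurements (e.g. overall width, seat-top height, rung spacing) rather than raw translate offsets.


An I-beam lying along x, 2955 mm long. Overall section height 152 mm. Two flanges 180 mm wide (y) and 14 mm thick, one on the floor and one at the top; a web 12 mm thick runs between them, centred on the flange width.


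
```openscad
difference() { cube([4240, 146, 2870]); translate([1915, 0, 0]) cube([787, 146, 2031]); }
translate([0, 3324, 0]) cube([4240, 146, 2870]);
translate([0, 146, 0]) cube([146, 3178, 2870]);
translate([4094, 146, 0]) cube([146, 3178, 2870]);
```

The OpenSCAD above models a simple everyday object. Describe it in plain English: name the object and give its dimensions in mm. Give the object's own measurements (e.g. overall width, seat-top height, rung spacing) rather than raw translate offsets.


A single room: four walls, each 2870 mm tall and 146 mm thick, enclosing an outside footprint 4240×3470 mm (x × y), no floor or roof. The front and back walls (−y and +y sides) run the full x-width; the side walls fit between their inner faces. A door opening 787 mm wide and 2031 mm tall is cut through the front wall from the floor up, its −x edge 1915 mm from the wall's −x end.


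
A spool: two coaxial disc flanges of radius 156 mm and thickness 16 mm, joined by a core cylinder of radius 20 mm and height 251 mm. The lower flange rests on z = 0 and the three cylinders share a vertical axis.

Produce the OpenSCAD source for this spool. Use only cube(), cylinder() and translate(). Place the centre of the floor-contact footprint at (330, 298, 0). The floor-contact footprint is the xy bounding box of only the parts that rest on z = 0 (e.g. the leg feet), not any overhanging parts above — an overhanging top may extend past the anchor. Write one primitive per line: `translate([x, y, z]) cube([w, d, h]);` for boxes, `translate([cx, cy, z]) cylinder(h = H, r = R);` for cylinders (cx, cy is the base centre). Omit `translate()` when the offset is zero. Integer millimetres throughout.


translate([330, 298, 0]) cylinder(h = 16, r = 156);
translate([330, 298, 16]) cylinder(h = 251, r = 20);
translate([330, 298, 267]) cylinder(h = 16, r = 156);


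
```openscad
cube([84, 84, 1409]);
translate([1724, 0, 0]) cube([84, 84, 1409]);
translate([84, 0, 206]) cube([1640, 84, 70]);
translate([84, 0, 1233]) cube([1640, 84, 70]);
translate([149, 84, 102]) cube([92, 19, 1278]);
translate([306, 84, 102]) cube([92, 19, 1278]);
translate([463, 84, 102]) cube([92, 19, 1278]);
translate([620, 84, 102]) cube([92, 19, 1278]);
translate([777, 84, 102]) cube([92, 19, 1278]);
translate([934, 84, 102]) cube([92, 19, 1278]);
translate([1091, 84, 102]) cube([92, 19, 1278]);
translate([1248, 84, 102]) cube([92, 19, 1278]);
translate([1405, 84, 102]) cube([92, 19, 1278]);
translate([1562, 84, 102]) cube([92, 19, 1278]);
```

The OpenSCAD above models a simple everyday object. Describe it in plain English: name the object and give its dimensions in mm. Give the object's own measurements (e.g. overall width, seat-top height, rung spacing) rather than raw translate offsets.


A fence section. Two 84×84 mm posts, 1409 mm tall, stand on the floor with a clear span of 1640 mm between their inner faces. Two horizontal rails of 84×70 mm section span the gap between the posts with their undersides at z = 206 mm and z = 1233 mm, flush with the posts' −y face. 10 pickets, each 92 mm wide, 19 mm thick and 1278 mm tall, are fixed to the +y face of the rails with their bottoms at z = 102 mm, spaced across the span with a 65 mm gap after the −x post and between neighbouring pickets, with 70 mm left before the +x post.


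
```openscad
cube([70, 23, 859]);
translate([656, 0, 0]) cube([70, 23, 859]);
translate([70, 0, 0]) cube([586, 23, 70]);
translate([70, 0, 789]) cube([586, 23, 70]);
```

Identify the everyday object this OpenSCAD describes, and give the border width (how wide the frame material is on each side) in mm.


A picture frame. The border width is 70 mm.

Four thin pieces enclosing a rectangular opening — a picture frame. The two full-height stiles are 859 mm tall; the top rail sits at z = 789 and is 70 mm tall, so the border above the opening is 859 − 789 = 70 mm, matching the stile x-width.


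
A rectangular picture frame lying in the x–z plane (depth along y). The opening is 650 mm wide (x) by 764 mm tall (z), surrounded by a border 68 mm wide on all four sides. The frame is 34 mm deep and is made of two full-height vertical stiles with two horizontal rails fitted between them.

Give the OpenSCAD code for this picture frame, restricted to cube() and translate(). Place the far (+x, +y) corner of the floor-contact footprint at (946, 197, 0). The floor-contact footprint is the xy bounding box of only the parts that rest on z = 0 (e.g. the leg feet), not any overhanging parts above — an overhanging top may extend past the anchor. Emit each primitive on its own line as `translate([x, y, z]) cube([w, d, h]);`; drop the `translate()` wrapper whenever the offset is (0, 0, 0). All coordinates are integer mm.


translate([160, 163, 0]) cube([68, 34, 900]);
translate([878, 163, 0]) cube([68, 34, 900]);
translate([228, 163, 0]) cube([650, 34, 68]);
translate([228, 163, 832]) cube([650, 34, 68]);


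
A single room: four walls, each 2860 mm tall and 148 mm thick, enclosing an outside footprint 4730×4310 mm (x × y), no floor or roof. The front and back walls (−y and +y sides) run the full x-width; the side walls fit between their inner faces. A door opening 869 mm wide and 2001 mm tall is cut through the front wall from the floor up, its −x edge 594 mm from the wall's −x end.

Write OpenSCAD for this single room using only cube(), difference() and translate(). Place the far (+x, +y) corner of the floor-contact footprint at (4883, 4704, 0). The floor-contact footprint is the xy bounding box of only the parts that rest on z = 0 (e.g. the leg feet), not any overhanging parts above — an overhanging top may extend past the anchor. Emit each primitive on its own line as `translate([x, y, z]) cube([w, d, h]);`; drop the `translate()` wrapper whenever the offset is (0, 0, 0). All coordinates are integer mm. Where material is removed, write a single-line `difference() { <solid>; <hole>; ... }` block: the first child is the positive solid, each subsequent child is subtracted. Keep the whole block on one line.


difference() { translate([153, 394, 0]) cube([4730, 148, 2860]); translate([747, 394, 0]) cube([869, 148, 2001]); }
translate([153, 4556, 0]) cube([4730, 148, 2860]);
translate([153, 542, 0]) cube([148, 4014, 2860]);
translate([4735, 542, 0]) cube([148, 4014, 2860]);


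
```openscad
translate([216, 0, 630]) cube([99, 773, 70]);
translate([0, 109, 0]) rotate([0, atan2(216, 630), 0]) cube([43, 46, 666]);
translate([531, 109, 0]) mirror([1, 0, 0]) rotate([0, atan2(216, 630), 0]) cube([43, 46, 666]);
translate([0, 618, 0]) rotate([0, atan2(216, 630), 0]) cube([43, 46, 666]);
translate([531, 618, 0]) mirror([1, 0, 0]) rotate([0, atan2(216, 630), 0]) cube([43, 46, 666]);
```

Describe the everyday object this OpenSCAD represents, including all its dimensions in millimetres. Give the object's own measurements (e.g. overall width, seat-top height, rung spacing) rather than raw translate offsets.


A sawhorse. A 99×773×70 mm beam (x, y, z) sits on two A-frame leg pairs. Each pair is two raked legs of 43×46 mm section (46 mm along y) splaying symmetrically in x. Each leg rises 630 mm vertically over 216 mm of horizontal reach and is 666 mm long along its own axis. Every leg's outer bottom edge rests on the floor and its outer top edge meets a bottom edge of the beam — the left legs (tilting toward +x) meet the beam's −x bottom edge, the right legs (their mirror images, tilting toward −x) meet its +x bottom edge — so the leg tops tuck under the beam, the beam's underside is 630 mm above the floor, and the feet are 531 mm apart outside-to-outside with the beam centred between them. The two leg pairs are set in 109 mm from either end of the beam.


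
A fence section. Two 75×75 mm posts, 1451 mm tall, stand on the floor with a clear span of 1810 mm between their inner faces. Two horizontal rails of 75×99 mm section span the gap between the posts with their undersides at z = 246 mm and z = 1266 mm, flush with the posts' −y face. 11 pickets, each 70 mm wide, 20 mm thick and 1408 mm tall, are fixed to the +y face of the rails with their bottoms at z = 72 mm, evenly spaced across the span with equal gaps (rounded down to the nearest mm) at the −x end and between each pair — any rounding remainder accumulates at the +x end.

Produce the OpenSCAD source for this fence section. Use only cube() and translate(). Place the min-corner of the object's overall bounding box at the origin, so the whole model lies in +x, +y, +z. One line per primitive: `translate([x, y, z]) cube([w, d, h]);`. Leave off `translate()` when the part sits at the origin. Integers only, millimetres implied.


cube([75, 75, 1451]);
translate([1885, 0, 0]) cube([75, 75, 1451]);
translate([75, 0, 246]) cube([1810, 75, 99]);
translate([75, 0, 1266]) cube([1810, 75, 99]);
translate([161, 75, 72]) cube([70, 20, 1408]);
translate([317, 75, 72]) cube([70, 20, 1408]);
translate([473, 75, 72]) cube([70, 20, 1408]);
translate([629, 75, 72]) cube([70, 20, 1408]);
translate([785, 75, 72]) cube([70, 20, 1408]);
translate([941, 75, 72]) cube([70, 20, 1408]);
translate([1097, 75, 72]) cube([70, 20, 1408]);
translate([1253, 75, 72]) cube([70, 20, 1408]);
translate([1409, 75, 72]) cube([70, 20, 1408]);
translate([1565, 75, 72]) cube([70, 20, 1408]);
translate([1721, 75, 72]) cube([70, 20, 1408]);


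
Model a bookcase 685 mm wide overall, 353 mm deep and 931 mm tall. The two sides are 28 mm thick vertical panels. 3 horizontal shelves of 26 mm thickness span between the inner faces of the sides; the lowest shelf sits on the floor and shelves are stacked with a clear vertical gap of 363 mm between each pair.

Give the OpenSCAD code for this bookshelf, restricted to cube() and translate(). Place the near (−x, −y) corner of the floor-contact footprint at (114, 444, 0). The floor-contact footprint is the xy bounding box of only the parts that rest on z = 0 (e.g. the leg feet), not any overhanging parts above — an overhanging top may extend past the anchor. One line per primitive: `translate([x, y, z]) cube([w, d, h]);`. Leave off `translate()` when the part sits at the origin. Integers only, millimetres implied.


translate([114, 444, 0]) cube([28, 353, 931]);
translate([771, 444, 0]) cube([28, 353, 931]);
translate([142, 444, 0]) cube([629, 353, 26]);
translate([142, 444, 389]) cube([629, 353, 26]);
translate([142, 444, 778]) cube([629, 353, 26]);


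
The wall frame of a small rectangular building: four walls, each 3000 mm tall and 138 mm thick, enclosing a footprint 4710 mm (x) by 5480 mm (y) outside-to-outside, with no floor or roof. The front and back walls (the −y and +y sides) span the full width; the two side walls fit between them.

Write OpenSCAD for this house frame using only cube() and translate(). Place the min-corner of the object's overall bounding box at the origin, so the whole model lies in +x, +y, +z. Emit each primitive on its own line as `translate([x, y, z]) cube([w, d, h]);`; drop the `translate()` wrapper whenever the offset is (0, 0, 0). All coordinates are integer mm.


cube([4710, 138, 3000]);
translate([0, 5342, 0]) cube([4710, 138, 3000]);
translate([0, 138, 0]) cube([138, 5204, 3000]);
translate([4572, 138, 0]) cube([138, 5204, 3000]);


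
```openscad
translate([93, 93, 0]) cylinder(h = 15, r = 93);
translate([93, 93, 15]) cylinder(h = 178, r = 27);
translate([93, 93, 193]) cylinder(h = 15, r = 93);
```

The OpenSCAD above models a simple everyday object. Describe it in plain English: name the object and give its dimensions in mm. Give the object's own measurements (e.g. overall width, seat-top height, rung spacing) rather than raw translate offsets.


A spool: two coaxial disc flanges of radius 93 mm and thickness 15 mm, joined by a core cylinder of radius 27 mm and height 178 mm. The lower flange rests on z = 0 and the three cylinders share a vertical axis.


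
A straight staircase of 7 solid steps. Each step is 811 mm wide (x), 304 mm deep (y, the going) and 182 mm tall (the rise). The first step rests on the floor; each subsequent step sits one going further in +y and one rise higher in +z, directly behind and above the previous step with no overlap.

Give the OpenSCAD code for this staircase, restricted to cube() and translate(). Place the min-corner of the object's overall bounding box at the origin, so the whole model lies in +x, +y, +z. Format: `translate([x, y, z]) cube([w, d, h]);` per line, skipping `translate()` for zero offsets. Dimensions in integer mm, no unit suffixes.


cube([811, 304, 182]);
translate([0, 304, 182]) cube([811, 304, 182]);
translate([0, 608, 364]) cube([811, 304, 182]);
translate([0, 912, 546]) cube([811, 304, 182]);
translate([0, 1216, 728]) cube([811, 304, 182]);
translate([0, 1520, 910]) cube([811, 304, 182]);
translate([0, 1824, 1092]) cube([811, 304, 182]);


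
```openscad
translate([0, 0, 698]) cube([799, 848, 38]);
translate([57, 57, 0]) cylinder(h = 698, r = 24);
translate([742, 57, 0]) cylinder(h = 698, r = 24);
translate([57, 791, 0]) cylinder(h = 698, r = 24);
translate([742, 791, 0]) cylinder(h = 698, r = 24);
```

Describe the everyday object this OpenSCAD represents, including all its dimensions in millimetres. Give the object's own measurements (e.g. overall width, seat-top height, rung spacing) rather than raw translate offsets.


A table: top 799 mm (x) × 848 mm (y), 38 mm thick, upper face at z = 736 mm, on four round legs of 48 mm diameter, each leg's bounding box inset 33 mm from the nearest pair of top edges from z = 0 to the bottom of the top.


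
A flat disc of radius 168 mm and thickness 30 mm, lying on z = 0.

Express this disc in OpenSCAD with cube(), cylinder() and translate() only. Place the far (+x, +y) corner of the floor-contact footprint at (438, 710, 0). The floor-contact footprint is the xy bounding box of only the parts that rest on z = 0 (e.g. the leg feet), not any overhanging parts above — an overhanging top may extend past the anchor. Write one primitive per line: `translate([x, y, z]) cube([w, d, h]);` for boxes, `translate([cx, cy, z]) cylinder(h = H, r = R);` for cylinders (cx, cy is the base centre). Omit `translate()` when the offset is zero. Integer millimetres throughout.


translate([270, 542, 0]) cylinder(h = 30, r = 168);


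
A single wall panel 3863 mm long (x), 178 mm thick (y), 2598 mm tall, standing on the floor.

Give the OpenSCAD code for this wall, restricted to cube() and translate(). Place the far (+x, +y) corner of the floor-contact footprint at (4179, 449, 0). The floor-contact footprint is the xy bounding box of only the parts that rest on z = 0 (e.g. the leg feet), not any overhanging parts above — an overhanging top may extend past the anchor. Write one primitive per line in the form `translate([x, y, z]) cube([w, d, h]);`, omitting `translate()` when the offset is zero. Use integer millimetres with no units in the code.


translate([316, 271, 0]) cube([3863, 178, 2598]);


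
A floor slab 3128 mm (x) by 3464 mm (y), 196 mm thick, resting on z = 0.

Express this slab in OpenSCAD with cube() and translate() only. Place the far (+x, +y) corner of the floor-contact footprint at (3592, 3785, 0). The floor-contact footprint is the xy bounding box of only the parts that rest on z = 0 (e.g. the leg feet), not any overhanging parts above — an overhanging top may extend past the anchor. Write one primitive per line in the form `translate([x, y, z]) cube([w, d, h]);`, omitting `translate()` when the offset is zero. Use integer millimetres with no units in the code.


translate([464, 321, 0]) cube([3128, 3464, 196]);


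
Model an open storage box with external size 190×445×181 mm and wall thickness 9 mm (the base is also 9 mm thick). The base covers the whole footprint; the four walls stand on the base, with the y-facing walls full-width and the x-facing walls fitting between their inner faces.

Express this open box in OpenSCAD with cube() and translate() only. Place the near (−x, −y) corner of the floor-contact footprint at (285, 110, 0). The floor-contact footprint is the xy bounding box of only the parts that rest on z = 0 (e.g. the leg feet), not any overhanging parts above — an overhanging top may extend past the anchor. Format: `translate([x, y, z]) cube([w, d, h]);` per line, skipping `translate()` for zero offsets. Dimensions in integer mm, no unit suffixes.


translate([285, 110, 0]) cube([190, 445, 9]);
translate([285, 110, 9]) cube([190, 9, 172]);
translate([285, 546, 9]) cube([190, 9, 172]);
translate([285, 119, 9]) cube([9, 427, 172]);
translate([466, 119, 9]) cube([9, 427, 172]);


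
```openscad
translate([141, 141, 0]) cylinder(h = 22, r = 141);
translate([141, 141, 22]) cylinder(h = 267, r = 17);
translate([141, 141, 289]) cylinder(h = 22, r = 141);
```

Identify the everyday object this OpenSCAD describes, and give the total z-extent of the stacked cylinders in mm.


A spool. The overall height is 311 mm.

Three coaxial cylinders, large–small–large — a spool. Two 22 mm flanges and a 267 mm core give 22 + 267 + 22 = 311 mm.


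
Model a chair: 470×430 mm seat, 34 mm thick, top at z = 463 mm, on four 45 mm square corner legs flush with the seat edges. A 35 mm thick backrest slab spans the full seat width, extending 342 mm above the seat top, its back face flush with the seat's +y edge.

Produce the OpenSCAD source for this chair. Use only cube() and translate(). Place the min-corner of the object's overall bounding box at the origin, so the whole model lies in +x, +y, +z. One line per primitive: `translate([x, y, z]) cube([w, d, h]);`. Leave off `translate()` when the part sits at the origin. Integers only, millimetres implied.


translate([0, 0, 429]) cube([470, 430, 34]);
cube([45, 45, 429]);
translate([425, 0, 0]) cube([45, 45, 429]);
translate([0, 385, 0]) cube([45, 45, 429]);
translate([425, 385, 0]) cube([45, 45, 429]);
translate([0, 395, 463]) cube([470, 35, 342]);


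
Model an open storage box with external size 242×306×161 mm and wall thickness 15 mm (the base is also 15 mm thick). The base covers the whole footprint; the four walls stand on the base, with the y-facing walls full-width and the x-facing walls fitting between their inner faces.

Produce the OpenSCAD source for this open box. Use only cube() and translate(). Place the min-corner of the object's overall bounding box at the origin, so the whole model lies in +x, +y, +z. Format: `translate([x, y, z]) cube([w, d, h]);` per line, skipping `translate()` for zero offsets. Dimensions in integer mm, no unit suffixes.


cube([242, 306, 15]);
translate([0, 0, 15]) cube([242, 15, 146]);
translate([0, 291, 15]) cube([242, 15, 146]);
translate([0, 15, 15]) cube([15, 276, 146]);
translate([227, 15, 15]) cube([15, 276, 146]);


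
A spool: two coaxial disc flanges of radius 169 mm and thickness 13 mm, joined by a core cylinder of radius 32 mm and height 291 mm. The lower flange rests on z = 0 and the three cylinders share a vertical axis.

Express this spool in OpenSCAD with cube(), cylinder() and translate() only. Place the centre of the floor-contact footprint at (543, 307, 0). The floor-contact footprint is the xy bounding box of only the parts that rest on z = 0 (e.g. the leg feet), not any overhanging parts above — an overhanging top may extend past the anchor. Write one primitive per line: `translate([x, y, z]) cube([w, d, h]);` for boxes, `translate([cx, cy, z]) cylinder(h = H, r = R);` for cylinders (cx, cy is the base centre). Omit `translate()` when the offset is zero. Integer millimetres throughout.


translate([543, 307, 0]) cylinder(h = 13, r = 169);
translate([543, 307, 13]) cylinder(h = 291, r = 32);
translate([543, 307, 304]) cylinder(h = 13, r = 169);
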